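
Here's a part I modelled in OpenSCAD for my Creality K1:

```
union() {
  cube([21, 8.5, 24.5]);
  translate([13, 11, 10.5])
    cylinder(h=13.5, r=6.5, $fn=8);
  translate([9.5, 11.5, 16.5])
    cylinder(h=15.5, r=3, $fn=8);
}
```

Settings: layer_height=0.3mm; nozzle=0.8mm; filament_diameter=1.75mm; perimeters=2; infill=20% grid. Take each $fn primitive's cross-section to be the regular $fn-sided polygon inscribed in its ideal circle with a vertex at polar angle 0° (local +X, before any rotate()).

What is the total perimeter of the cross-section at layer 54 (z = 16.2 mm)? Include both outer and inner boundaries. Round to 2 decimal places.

73.38 mm

At z = 16.2 mm: the cube (footprint 21×8.5) is included at this height (perimeter 59.00 mm); the r=6.5 cylinder at (13, 11) gives a regular 8-gon of circumradius 6.5 (constant along its height) (perimeter = 2·8·6.500·sin(180°/8) = 39.80 mm); the cylinder at (9.5, 11.5) is absent (z outside [16.5, 32]); Combining (union): the regions partially overlap (shared area 29.84 mm²), so the edge portions inside another operand are dropped and the merged outline is re-measured after clipping — boundary = 73.38 mm. Overall, the cross-section is a single solid region. Total boundary length (outer) = 73.38 mm.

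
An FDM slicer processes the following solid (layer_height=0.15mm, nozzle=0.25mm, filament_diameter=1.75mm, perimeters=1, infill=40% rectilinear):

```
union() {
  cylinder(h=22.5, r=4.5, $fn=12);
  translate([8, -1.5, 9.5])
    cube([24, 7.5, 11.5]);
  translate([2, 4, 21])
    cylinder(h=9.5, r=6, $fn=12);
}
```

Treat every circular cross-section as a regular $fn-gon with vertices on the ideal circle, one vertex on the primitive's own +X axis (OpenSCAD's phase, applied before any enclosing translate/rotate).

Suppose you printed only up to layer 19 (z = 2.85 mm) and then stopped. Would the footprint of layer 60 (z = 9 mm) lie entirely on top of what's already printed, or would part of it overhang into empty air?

entirely on top

Compare the two slices. At z = 2.85: the r=4.5 cylinder gives a regular 12-gon of circumradius 4.5 (constant along its height) (area = (12/2)·4.500²·sin(360°/12) = 60.75 mm²); the cube at (8, -1.5) does not reach this height (z outside [9.5, 21]); the cylinder at (2, 4) is absent (z outside [21, 30.5]); Merging all regions: only the r=4.5 cylinder is present, so the union is just that shape — area = 60.75 mm². At z = 9: the cylinder: section is a regular 12-gon, circumradius r=4.5 (area = (12/2)·4.500²·sin(360°/12) = 60.75 mm²); the cube at (8, -1.5) is absent (z outside [9.5, 21]); the cylinder at (2, 4) is not intersected at this z (z outside [21, 30.5]); Taking the union: only the r=4.5 cylinder is present, so the union is just that shape — area = 60.75 mm². Checking containment: the cross-section at z = 9 is a subset of the cross-section at z = 2.85.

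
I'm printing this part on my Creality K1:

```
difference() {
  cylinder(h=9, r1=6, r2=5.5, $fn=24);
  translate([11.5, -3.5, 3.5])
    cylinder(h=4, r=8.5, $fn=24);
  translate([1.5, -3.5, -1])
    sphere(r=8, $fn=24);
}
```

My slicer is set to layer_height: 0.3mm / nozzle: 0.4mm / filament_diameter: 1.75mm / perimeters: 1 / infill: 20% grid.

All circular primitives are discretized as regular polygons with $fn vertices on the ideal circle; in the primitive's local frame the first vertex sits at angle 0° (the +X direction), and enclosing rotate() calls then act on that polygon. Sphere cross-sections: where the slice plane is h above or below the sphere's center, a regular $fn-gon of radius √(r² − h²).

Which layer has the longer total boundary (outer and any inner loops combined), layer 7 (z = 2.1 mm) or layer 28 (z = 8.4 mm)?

layer 28 (z = 8.4 mm)

Layer 7 (z = 2.1): the cone: at t=0.233 of its height the radius interpolates to r₁+(r₂−r₁)t = 5.883, giving a regular 24-gon of that circumradius (perimeter = 2·24·5.883·sin(180°/24) = 36.86 mm); the cylinder at (11.5, -3.5) does not reach this height (z outside [3.5, 7.5]); the sphere at (1.5, -3.5): section is a regular 24-gon, circumradius = √(r²−h²) = √(8²−3.1²) = 7.375 (perimeter = 2·24·7.375·sin(180°/24) = 46.21 mm); Taking the first minus the rest: starting from the cone, the r=8 sphere at (1.5, -3.5) partially overlaps it — only the 84.71 mm² overlap (of its 168.93 mm²) is removed, clipping the outline — boundary = 30.49 mm. So its perimeter = 30.49 mm. Layer 28 (z = 8.4): the cone (r1=6→r2=5.5) has section circumradius 5.533 here — a regular 24-gon (perimeter = 2·24·5.533·sin(180°/24) = 34.67 mm); the cylinder at (11.5, -3.5) is absent (z outside [3.5, 7.5]); the sphere at (1.5, -3.5) is not intersected at this z (|z−center|=9.400 > r=8); Subtracting the remaining from the first: none of the subtracted shapes is present at this height, so the cone is unchanged — boundary = 34.67 mm. So its perimeter = 34.67 mm. Layer 28 is larger (34.67 vs 30.49 mm).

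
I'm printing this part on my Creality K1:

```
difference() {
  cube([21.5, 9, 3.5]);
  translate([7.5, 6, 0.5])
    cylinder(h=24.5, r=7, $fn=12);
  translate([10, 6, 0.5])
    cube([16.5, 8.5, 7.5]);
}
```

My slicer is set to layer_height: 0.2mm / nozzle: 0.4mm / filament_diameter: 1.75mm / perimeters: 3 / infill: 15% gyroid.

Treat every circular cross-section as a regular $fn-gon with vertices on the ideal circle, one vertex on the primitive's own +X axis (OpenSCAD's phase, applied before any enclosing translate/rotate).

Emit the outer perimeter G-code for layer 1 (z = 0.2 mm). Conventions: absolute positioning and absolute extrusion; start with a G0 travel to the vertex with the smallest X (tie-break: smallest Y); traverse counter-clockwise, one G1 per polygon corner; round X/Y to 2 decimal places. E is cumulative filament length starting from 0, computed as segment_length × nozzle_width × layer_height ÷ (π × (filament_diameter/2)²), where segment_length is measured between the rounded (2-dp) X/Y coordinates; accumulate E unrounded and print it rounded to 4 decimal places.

G0 X0.00 Y0.00 Z0.20
G1 X21.50 Y0.00 E0.7151
G1 X21.50 Y9.00 E1.0144
G1 X0.00 Y9.00 E1.7295
G1 X0.00 Y0.00 E2.0289

At z = 0.2 mm: the 21.5×9 cube contributes its full rectangle; the cylinder at (7.5, 6) is not intersected at this z (z outside [0.5, 25]); the cube at (10, 6) is not intersected at this z (z outside [0.5, 8]); After the difference (first − rest): none of the subtracted shapes is present at this height, so the 21.5×9 cube is unchanged — 1 connected region. The outline is a single polygon with 4 vertices. Extrusion per mm of travel: 0.4 × 0.2 / (π × 0.875²) = 0.033260. Accumulating E over each segment gives final E = 2.0289.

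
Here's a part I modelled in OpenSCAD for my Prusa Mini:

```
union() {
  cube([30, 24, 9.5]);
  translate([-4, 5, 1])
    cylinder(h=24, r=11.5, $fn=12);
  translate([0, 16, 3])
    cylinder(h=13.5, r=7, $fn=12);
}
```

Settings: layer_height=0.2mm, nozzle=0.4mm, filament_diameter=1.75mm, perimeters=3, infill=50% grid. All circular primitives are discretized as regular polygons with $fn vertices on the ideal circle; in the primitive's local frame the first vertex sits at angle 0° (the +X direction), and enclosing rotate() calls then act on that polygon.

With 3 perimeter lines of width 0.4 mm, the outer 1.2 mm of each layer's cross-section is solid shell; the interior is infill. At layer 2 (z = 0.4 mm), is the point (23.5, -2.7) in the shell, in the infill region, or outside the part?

At z = 0.4 mm: the cube (footprint 30×24) is included at this height; the cylinder at (-4, 5) is not intersected at this z (z outside [1, 25]); the cylinder at (0, 16) does not reach this height (z outside [3, 16.5]); Combining (union): only the 30×24 cube is present, so the union is just that shape — 1 connected region. Overall, the cross-section is a single solid region. The nearest boundary edge runs (0.00, 0.00)→(30.00, 0.00); distance from the point to it = 2.70 mm. The point is not inside any of the regions above, so it lies outside the cross-section (2.70 mm from the nearest boundary).

outside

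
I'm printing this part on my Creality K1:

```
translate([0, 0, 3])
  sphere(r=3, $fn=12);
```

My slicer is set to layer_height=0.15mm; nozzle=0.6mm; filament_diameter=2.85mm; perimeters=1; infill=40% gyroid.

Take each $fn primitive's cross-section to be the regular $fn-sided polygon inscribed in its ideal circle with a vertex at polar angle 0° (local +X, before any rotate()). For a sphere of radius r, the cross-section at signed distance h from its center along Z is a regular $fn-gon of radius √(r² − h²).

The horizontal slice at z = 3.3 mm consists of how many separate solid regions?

At z = 3.3 mm: the r=3 sphere slices to a regular 12-gon of circumradius 2.985 (√(r²−h²) with h=0.3 from center). The result has 1 disconnected region.

1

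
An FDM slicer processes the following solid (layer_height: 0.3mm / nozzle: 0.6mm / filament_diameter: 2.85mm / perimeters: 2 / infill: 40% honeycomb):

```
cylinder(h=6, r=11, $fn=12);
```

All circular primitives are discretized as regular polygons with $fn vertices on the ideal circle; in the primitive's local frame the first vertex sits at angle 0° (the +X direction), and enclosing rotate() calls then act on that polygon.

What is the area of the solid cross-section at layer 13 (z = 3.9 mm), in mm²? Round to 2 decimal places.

At z = 3.9 mm: the cylinder: section is a regular 12-gon, circumradius r=11 (area = (12/2)·11.000²·sin(360°/12) = 363.00 mm²). Overall, the cross-section is a single solid region. Net area = 363.00 mm².

363.00 mm²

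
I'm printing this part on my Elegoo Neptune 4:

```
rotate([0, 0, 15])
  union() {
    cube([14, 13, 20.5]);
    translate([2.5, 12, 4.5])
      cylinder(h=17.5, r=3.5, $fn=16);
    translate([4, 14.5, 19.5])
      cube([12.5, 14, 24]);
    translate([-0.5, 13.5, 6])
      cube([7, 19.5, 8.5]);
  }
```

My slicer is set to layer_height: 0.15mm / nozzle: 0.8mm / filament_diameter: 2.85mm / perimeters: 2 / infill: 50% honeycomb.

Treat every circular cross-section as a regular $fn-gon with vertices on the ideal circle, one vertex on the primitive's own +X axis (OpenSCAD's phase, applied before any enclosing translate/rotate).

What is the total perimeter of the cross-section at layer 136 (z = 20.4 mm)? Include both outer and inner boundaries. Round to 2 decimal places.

107.66 mm

At z = 20.4 mm: the cube is present — its section is the full 14×13 rectangle (perimeter 54.00 mm); the r=3.5 cylinder at (2.5, 12) gives a regular 16-gon of circumradius 3.5 (constant along its height) (perimeter = 2·16·3.500·sin(180°/16) = 21.85 mm); the cube at (4, 14.5) is present — its section is the full 12.5×14 rectangle (perimeter 53.00 mm); the cube at (-0.5, 13.5) does not reach this height (z outside [6, 14.5]); Combining (union): the regions partially overlap (shared area 23.38 mm²), so the edge portions inside another operand are dropped and the merged outline is re-measured after clipping — boundary = 107.66 mm; (whole slice rotated 15° about Z — lengths, areas and connectivity unchanged). Overall, the cross-section is a single solid region. Total boundary length (outer) = 107.66 mm.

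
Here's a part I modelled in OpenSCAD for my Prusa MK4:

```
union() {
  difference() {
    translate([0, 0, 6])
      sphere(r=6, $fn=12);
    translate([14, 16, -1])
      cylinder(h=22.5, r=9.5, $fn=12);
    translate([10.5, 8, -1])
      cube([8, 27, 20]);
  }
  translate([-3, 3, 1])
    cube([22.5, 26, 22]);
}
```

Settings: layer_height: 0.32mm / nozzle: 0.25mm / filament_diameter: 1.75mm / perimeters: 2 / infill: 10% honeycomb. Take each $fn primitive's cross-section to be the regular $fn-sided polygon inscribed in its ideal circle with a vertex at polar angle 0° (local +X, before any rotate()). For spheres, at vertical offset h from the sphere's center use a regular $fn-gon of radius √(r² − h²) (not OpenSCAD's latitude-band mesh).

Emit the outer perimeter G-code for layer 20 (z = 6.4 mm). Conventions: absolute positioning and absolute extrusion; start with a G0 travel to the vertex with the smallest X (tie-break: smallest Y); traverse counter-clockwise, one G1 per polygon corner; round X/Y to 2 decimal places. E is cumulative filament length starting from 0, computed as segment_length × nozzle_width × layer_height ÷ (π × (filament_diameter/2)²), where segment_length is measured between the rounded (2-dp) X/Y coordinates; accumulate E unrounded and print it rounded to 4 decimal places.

G0 X-5.99 Y0.00 Z6.40
G1 X-5.18 Y-2.99 E0.1030
G1 X-2.99 Y-5.18 E0.2060
G1 X0.00 Y-5.99 E0.3091
G1 X2.99 Y-5.18 E0.4121
G1 X5.18 Y-2.99 E0.5151
G1 X5.99 Y0.00 E0.6182
G1 X5.18 Y2.99 E0.7212
G1 X5.18 Y3.00 E0.7215
G1 X19.50 Y3.00 E1.1978
G1 X19.50 Y29.00 E2.0626
G1 X-3.00 Y29.00 E2.8109
G1 X-3.00 Y5.18 E3.6032
G1 X-5.18 Y2.99 E3.7060
G1 X-5.99 Y0.00 E3.8090

At z = 6.4 mm: the r=6 sphere slices to a regular 12-gon of circumradius 5.987 (√(r²−h²) with h=0.4 from center); the r=9.5 cylinder at (14, 16) contributes a regular 12-gon of circumradius 9.5; the cube at (10.5, 8) (footprint 8×27) is included at this height; After the difference (first − rest): starting from the r=6 sphere, the r=9.5 cylinder at (14, 16) misses the remaining region (no effect); the 8×27 cube at (10.5, 8) misses the remaining region (no effect) — 1 connected region; the cube at (-3, 3) (footprint 22.5×26) is included at this height; Combining (union): the regions partially overlap (shared area 17.88 mm²), so overlapping operands fuse into one piece — 1 connected region. The outline is a single polygon with 14 vertices. Extrusion per mm of travel: 0.25 × 0.32 / (π × 0.875²) = 0.033260. Accumulating E over each segment gives final E = 3.8090.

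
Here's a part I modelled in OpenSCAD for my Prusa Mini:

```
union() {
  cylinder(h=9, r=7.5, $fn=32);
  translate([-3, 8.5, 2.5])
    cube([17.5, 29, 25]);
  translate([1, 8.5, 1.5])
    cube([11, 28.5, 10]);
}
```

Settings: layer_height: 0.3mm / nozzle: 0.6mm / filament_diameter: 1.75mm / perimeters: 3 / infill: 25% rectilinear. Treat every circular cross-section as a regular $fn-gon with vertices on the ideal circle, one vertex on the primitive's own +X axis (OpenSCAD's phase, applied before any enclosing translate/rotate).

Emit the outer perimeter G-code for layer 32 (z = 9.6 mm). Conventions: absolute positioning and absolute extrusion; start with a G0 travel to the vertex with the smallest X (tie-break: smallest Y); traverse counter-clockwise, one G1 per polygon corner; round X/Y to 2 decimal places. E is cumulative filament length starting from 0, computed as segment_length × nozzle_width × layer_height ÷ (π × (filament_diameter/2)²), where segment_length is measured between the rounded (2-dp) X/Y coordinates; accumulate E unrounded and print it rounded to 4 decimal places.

At z = 9.6 mm: the cylinder does not reach this height (z outside [0, 9]); the 17.5×29 cube at (-3, 8.5) contributes its full rectangle; the cube at (1, 8.5) (footprint 11×28.5) is included at this height; Taking the union: the 11×28.5 cube at (1, 8.5) lies entirely inside the 17.5×29 cube at (-3, 8.5), so the union is just the 17.5×29 cube at (-3, 8.5) — 1 connected region. The outline is a single polygon with 4 vertices. Extrusion per mm of travel: 0.6 × 0.3 / (π × 0.875²) = 0.074835. Accumulating E over each segment gives final E = 6.9597.

G0 X-3.00 Y8.50 Z9.60
G1 X14.50 Y8.50 E1.3096
G1 X14.50 Y37.50 E3.4798
G1 X-3.00 Y37.50 E4.7895
G1 X-3.00 Y8.50 E6.9597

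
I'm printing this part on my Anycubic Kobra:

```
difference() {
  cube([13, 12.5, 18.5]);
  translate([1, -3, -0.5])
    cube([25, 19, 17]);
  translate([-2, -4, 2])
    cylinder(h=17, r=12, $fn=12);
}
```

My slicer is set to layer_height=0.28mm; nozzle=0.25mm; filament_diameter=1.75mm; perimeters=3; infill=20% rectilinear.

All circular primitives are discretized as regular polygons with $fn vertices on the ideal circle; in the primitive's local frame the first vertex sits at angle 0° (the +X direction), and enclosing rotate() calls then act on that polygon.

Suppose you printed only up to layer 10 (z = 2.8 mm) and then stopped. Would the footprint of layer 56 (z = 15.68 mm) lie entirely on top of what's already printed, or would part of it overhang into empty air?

entirely on top

Compare the two slices. At z = 2.8: the 13×12.5 cube contributes its full rectangle (area 162.50 mm²); the 25×19 cube at (1, -3) contributes its full rectangle (area 475.00 mm²); the cylinder at (-2, -4): section is a regular 12-gon, circumradius r=12 (area = (12/2)·12.000²·sin(360°/12) = 432.00 mm²); Taking the first minus the rest: starting from the 13×12.5 cube (162.50 mm²), the 25×19 cube at (1, -3) partially overlaps it — only the 150.00 mm² overlap (of its 475.00 mm²) is removed, clipping the outline; the r=12 cylinder at (-2, -4) partially overlaps it — only the 7.33 mm² overlap (of its 432.00 mm²) is removed, clipping the outline — area = 5.17 mm². At z = 15.68: the cube (footprint 13×12.5) is included at this height (area 162.50 mm²); the cube at (1, -3) is present — its section is the full 25×19 rectangle (area 475.00 mm²); the r=12 cylinder at (-2, -4) gives a regular 12-gon of circumradius 12 (constant along its height) (area = (12/2)·12.000²·sin(360°/12) = 432.00 mm²); Subtracting the remaining from the first: starting from the 13×12.5 cube (162.50 mm²), the 25×19 cube at (1, -3) partially overlaps it — only the 150.00 mm² overlap (of its 475.00 mm²) is removed, clipping the outline; the r=12 cylinder at (-2, -4) partially overlaps it — only the 7.33 mm² overlap (of its 432.00 mm²) is removed, clipping the outline — area = 5.17 mm². Checking containment: the cross-section at z = 15.68 is a subset of the cross-section at z = 2.8.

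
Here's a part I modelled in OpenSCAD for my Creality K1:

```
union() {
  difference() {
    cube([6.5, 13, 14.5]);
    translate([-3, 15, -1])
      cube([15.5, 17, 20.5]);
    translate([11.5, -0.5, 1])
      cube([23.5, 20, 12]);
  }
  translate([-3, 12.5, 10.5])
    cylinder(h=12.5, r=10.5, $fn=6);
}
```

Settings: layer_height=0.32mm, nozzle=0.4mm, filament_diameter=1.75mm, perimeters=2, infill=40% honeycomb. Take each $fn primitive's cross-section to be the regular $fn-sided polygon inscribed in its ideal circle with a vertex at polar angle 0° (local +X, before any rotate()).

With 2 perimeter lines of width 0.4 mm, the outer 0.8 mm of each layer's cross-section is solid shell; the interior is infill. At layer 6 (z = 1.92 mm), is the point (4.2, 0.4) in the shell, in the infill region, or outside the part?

shell

At z = 1.92 mm: the 6.5×13 cube contributes its full rectangle; the cube at (-3, 15) (footprint 15.5×17) is included at this height; the 23.5×20 cube at (11.5, -0.5) contributes its full rectangle; Subtracting the remaining from the first: starting from the 6.5×13 cube, the 15.5×17 cube at (-3, 15) misses the remaining region (no effect); the 23.5×20 cube at (11.5, -0.5) misses the remaining region (no effect) — 1 connected region; the cylinder at (-3, 12.5) is absent (z outside [10.5, 23]); Combining (union): only that combined region is present, so the union is just that shape — 1 connected region. Overall, the cross-section is a single solid region. The nearest boundary edge runs (6.50, 0.00)→(0.00, 0.00); distance from the point to it = 0.40 mm. The point is inside the cross-section, 0.40 mm from the nearest boundary — within the 0.8 mm shell band (2 × 0.4).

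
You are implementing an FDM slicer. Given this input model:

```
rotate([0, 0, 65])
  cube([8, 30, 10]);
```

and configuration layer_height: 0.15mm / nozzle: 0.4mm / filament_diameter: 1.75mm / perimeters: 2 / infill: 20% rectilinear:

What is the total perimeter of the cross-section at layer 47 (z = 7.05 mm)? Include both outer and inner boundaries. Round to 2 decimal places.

76.00 mm

At z = 7.05 mm: the 8×30 cube contributes its full rectangle (perimeter 76.00 mm); (whole slice rotated 65° about Z — lengths, areas and connectivity unchanged). Overall, the cross-section is a single solid region. Total boundary length (outer) = 76.00 mm.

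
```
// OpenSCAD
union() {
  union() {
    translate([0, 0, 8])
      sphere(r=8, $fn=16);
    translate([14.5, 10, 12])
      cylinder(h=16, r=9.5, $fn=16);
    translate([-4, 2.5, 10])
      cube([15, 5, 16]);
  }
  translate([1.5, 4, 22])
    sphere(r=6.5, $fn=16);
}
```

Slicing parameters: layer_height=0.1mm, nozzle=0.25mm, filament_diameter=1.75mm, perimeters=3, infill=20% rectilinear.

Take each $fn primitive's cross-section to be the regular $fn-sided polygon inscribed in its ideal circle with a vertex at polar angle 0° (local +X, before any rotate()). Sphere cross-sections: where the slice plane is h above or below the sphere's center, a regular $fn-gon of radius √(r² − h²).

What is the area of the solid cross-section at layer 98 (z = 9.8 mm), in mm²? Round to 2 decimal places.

186.01 mm²

At z = 9.8 mm: the r=8 sphere slices to a regular 16-gon of circumradius 7.795 (√(r²−h²) with h=1.8 from center) (area = (16/2)·7.795²·sin(360°/16) = 186.01 mm²); the cylinder at (14.5, 10) does not reach this height (z outside [12, 28]); the cube at (-4, 2.5) does not reach this height (z outside [10, 26]); Taking the union: only the r=8 sphere is present, so the union is just that shape — area = 186.01 mm²; the sphere at (1.5, 4) is absent (|z−center|=12.200 > r=6.5); Combining (union): only that combined region is present, so the union is just that shape — area = 186.01 mm². Overall, the cross-section is a single solid region. Net area = 186.01 mm².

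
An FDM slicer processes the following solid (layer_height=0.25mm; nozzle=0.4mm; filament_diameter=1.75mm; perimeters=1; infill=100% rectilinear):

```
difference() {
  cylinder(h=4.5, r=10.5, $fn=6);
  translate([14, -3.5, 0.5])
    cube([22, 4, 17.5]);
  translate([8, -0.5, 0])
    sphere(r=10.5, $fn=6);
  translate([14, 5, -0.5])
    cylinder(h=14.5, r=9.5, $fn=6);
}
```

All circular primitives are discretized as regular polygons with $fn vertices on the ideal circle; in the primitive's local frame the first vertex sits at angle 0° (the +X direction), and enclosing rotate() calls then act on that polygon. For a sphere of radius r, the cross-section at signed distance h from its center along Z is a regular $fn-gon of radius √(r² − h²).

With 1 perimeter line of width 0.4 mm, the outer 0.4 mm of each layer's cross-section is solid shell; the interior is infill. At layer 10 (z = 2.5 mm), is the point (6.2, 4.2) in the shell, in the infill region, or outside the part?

outside

At z = 2.5 mm: the cylinder: section is a regular 6-gon, circumradius r=10.5; the 22×4 cube at (14, -3.5) contributes its full rectangle; the r=10.5 sphere at (8, -0.5) slices to a regular 6-gon of circumradius 10.198 (√(r²−h²) with h=2.5 from center); the cylinder at (14, 5): section is a regular 6-gon, circumradius r=9.5; Taking the first minus the rest: starting from the r=10.5 cylinder, the 22×4 cube at (14, -3.5) misses the remaining region (no effect); the r=10.5 sphere at (8, -0.5) partially overlaps it — only the 133.52 mm² overlap (of its 270.20 mm²) is removed, clipping the outline; the r=9.5 cylinder at (14, 5) misses the remaining region (no effect) — 1 connected region. Overall, the cross-section is a single solid region. The nearest boundary edge runs (5.25, 9.09)→(5.69, 8.33); distance from the point to it = 4.16 mm. The point is not inside any of the regions above, so it lies outside the cross-section (4.16 mm from the nearest boundary).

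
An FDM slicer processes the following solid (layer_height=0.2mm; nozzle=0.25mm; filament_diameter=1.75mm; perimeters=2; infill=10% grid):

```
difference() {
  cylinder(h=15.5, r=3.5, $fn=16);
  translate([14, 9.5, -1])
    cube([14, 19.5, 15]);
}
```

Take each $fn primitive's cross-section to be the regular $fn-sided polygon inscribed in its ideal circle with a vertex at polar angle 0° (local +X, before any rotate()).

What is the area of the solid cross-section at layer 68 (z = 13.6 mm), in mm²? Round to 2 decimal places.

At z = 13.6 mm: the r=3.5 cylinder contributes a regular 16-gon of circumradius 3.5 (area = (16/2)·3.500²·sin(360°/16) = 37.50 mm²); the 14×19.5 cube at (14, 9.5) contributes its full rectangle (area 273.00 mm²); Taking the first minus the rest: starting from the r=3.5 cylinder (37.50 mm²), the 14×19.5 cube at (14, 9.5) misses the remaining region (no effect) — area = 37.50 mm². Overall, the cross-section is a single solid region. Net area = 37.50 mm².

37.50 mm²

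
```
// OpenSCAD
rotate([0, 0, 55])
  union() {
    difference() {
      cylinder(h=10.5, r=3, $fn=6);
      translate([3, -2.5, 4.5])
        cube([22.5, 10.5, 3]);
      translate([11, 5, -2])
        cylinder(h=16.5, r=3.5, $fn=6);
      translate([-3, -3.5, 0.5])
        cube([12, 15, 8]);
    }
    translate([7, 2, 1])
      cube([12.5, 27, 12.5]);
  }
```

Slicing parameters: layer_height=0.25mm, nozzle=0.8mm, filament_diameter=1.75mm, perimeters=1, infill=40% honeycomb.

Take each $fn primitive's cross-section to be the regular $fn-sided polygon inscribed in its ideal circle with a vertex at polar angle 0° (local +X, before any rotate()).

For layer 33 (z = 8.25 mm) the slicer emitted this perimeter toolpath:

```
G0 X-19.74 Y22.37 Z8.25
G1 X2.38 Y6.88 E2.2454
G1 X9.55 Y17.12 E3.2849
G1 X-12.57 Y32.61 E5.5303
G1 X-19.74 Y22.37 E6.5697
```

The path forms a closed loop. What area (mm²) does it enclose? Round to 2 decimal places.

Apply the shoelace formula to the sequence of (X, Y) vertices; enclosed area = 337.57 mm².

337.57 mm²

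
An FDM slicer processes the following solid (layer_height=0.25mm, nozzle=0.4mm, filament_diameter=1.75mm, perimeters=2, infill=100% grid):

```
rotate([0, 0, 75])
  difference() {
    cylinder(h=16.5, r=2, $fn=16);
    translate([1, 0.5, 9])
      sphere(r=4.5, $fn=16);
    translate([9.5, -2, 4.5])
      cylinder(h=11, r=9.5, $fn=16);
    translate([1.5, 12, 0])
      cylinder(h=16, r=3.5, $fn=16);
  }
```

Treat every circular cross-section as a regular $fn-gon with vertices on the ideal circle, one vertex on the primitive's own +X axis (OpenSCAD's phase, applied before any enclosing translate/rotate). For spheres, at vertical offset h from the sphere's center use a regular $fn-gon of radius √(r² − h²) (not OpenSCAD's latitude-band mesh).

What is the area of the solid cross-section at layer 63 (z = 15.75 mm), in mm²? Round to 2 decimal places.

At z = 15.75 mm: the r=2 cylinder gives a regular 16-gon of circumradius 2 (constant along its height) (area = (16/2)·2.000²·sin(360°/16) = 12.25 mm²); the sphere at (1, 0.5) is not intersected at this z (|z−center|=6.750 > r=4.5); the cylinder at (9.5, -2) does not reach this height (z outside [4.5, 15.5]); the r=3.5 cylinder at (1.5, 12) gives a regular 16-gon of circumradius 3.5 (constant along its height) (area = (16/2)·3.500²·sin(360°/16) = 37.50 mm²); After the difference (first − rest): starting from the r=2 cylinder (12.25 mm²), the r=3.5 cylinder at (1.5, 12) misses the remaining region (no effect) — area = 12.25 mm²; (rotated 75° about Z; rotation is an isometry so areas/perimeters/island counts are preserved). Overall, the cross-section is a single solid region. Net area = 12.25 mm².

12.25 mm²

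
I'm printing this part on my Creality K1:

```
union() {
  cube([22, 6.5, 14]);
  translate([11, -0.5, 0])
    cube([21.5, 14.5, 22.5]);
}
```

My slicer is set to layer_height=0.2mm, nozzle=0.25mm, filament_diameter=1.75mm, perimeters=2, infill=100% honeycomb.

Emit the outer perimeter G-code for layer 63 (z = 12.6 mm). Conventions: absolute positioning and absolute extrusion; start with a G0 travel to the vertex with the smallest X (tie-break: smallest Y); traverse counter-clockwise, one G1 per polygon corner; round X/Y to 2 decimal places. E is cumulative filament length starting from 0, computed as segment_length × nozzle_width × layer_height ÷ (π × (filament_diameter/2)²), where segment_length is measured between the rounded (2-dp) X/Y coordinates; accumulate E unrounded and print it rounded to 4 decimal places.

At z = 12.6 mm: the 22×6.5 cube contributes its full rectangle; the 21.5×14.5 cube at (11, -0.5) contributes its full rectangle; Merging all regions: the regions partially overlap (shared area 71.50 mm²), so overlapping operands fuse into one piece — 1 connected region. The outline is a single polygon with 8 vertices. Extrusion per mm of travel: 0.25 × 0.2 / (π × 0.875²) = 0.020788. Accumulating E over each segment gives final E = 1.9540.

G0 X0.00 Y0.00 Z12.60
G1 X11.00 Y0.00 E0.2287
G1 X11.00 Y-0.50 E0.2391
G1 X32.50 Y-0.50 E0.6860
G1 X32.50 Y14.00 E0.9874
G1 X11.00 Y14.00 E1.4343
G1 X11.00 Y6.50 E1.5903
G1 X0.00 Y6.50 E1.8189
G1 X0.00 Y0.00 E1.9540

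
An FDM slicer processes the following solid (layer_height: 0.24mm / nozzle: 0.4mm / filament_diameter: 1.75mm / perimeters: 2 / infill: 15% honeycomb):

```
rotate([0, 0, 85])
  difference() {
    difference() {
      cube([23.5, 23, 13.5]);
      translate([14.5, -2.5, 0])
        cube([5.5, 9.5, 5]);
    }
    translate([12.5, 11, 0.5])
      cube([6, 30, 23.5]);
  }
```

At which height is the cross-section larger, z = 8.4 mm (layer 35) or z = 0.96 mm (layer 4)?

Layer 35 (z = 8.4): the cube (footprint 23.5×23) is included at this height (area 540.50 mm²); the cube at (14.5, -2.5) does not reach this height (z outside [0, 5]); Taking the first minus the rest: none of the subtracted shapes is present at this height, so the 23.5×23 cube is unchanged — area = 540.50 mm²; the 6×30 cube at (12.5, 11) contributes its full rectangle (area 180.00 mm²); After the difference (first − rest): starting from the result so far (540.50 mm²), the 6×30 cube at (12.5, 11) partially overlaps it — only the 72.00 mm² overlap (of its 180.00 mm²) is removed, clipping the outline — area = 468.50 mm²; (rotated 85° about Z; rotation is an isometry so areas/perimeters/island counts are preserved). So its area = 468.50 mm². Layer 4 (z = 0.96): the 23.5×23 cube contributes its full rectangle (area 540.50 mm²); the cube at (14.5, -2.5) is present — its section is the full 5.5×9.5 rectangle (area 52.25 mm²); Subtracting the remaining from the first: starting from the 23.5×23 cube (540.50 mm²), the 5.5×9.5 cube at (14.5, -2.5) partially overlaps it — only the 38.50 mm² overlap (of its 52.25 mm²) is removed, clipping the outline — area = 502.00 mm²; the cube at (12.5, 11) (footprint 6×30) is included at this height (area 180.00 mm²); After the difference (first − rest): starting from that combined region (502.00 mm²), the 6×30 cube at (12.5, 11) partially overlaps it — only the 72.00 mm² overlap (of its 180.00 mm²) is removed, clipping the outline — area = 430.00 mm²; (rotated 85° about Z; rotation is an isometry so areas/perimeters/island counts are preserved). So its area = 430.00 mm². Layer 35 is larger (468.50 vs 430.00 mm²).

layer 35 (z = 8.4 mm)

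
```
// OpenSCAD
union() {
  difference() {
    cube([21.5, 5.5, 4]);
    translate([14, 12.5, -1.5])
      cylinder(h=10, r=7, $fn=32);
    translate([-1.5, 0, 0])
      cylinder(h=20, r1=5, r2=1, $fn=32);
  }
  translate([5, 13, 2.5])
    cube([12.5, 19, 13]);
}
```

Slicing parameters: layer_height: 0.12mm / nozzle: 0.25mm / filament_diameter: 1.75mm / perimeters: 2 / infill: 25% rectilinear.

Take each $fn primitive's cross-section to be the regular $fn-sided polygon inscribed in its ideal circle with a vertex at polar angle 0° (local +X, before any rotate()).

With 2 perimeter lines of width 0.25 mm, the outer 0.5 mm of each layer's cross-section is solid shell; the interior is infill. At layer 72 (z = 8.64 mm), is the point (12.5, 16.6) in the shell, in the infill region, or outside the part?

At z = 8.64 mm: the cube is absent (z outside [0, 4]); the cylinder at (14, 12.5) does not reach this height (z outside [-1.5, 8.5]); the cone at (-1.5, 0): at t=0.432 of its height the radius interpolates to r₁+(r₂−r₁)t = 3.272, giving a regular 32-gon of that circumradius; After the difference (first − rest): the first operand is absent here, so nothing remains; the cube at (5, 13) is present — its section is the full 12.5×19 rectangle; Combining (union): only the 12.5×19 cube at (5, 13) is present, so the union is just that shape — 1 connected region. Overall, the cross-section is a single solid region. The nearest boundary edge runs (5.00, 13.00)→(17.50, 13.00); distance from the point to it = 3.60 mm. The point is inside the cross-section and 3.60 mm from the nearest boundary — more than the 0.5 mm shell width (2 × 0.25), so it's in the infill interior.

infill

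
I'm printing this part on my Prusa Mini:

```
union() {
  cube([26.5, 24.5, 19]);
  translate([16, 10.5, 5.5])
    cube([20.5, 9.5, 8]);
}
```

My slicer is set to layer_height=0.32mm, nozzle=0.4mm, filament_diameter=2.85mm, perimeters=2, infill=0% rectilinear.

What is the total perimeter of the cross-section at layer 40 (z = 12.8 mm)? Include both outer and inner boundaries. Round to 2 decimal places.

At z = 12.8 mm: the cube (footprint 26.5×24.5) is included at this height (perimeter 102.00 mm); the cube at (16, 10.5) is present — its section is the full 20.5×9.5 rectangle (perimeter 60.00 mm); Taking the union: the regions partially overlap (shared area 99.75 mm²), so the edge portions inside another operand are dropped and the merged outline is re-measured after clipping — boundary = 122.00 mm. Overall, the cross-section is a single solid region. Total boundary length (outer) = 122.00 mm.

122.00 mm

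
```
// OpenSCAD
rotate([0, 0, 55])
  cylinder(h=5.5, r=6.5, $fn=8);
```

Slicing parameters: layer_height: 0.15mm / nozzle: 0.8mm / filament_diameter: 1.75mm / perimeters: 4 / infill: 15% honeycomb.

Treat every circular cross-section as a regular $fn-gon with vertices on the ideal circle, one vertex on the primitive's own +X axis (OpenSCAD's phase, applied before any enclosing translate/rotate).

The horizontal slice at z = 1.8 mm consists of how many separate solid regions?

At z = 1.8 mm: the r=6.5 cylinder gives a regular 8-gon of circumradius 6.5 (constant along its height); (rotated 55° about Z; rotation is an isometry so areas/perimeters/island counts are preserved). The result has 1 disconnected region.

1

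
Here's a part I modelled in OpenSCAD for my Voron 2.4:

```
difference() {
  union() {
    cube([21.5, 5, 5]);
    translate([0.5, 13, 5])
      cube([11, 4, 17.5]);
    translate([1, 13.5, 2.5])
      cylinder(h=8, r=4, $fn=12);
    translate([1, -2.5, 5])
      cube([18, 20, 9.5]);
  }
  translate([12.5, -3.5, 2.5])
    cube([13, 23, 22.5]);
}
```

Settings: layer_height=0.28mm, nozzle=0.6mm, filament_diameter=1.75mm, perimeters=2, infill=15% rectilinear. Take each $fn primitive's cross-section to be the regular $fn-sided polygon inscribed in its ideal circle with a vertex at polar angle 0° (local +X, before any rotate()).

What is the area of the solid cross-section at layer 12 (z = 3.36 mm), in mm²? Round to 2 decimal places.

At z = 3.36 mm: the cube (footprint 21.5×5) is included at this height (area 107.50 mm²); the cube at (0.5, 13) does not reach this height (z outside [5, 22.5]); the r=4 cylinder at (1, 13.5) gives a regular 12-gon of circumradius 4 (constant along its height) (area = (12/2)·4.000²·sin(360°/12) = 48.00 mm²); the cube at (1, -2.5) is not intersected at this z (z outside [5, 14.5]); Combining (union): the 2 present regions are separate (no shared area or edge), so areas and boundary lengths simply add and each stays a separate island — area = 155.50 mm²; the cube at (12.5, -3.5) (footprint 13×23) is included at this height (area 299.00 mm²); After the difference (first − rest): starting from the result so far (155.50 mm²), the 13×23 cube at (12.5, -3.5) partially overlaps it — only the 45.00 mm² overlap (of its 299.00 mm²) is removed, clipping the outline — area = 110.50 mm². Overall, the cross-section has 2 separate islands. Net area = 110.50 mm².

110.50 mm²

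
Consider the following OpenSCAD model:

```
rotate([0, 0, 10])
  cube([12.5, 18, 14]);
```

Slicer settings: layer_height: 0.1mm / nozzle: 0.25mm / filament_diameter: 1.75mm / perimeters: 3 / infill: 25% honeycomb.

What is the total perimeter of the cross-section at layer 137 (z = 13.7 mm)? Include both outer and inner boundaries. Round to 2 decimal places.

At z = 13.7 mm: the cube (footprint 12.5×18) is included at this height (perimeter 61.00 mm); (whole slice rotated 10° about Z — lengths, areas and connectivity unchanged). Overall, the cross-section is a single solid region. Total boundary length (outer) = 61.00 mm.

61.00 mm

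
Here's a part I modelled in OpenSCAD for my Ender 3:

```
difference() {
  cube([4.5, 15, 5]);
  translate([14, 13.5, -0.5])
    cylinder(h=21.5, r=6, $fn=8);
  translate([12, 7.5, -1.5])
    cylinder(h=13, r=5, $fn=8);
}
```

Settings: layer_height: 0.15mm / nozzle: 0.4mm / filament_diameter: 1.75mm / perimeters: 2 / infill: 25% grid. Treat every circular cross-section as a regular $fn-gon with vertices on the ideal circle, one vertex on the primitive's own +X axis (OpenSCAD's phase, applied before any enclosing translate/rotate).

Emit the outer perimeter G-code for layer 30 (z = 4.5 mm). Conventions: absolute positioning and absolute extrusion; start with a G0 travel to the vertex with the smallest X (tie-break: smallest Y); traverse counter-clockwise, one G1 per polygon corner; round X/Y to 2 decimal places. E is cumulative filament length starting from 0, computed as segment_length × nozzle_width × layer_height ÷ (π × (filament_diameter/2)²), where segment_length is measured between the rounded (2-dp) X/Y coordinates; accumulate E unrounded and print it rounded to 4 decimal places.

G0 X0.00 Y0.00 Z4.50
G1 X4.50 Y0.00 E0.1123
G1 X4.50 Y15.00 E0.4864
G1 X0.00 Y15.00 E0.5987
G1 X0.00 Y0.00 E0.9729

At z = 4.5 mm: the cube (footprint 4.5×15) is included at this height; the cylinder at (14, 13.5): section is a regular 8-gon, circumradius r=6; the r=5 cylinder at (12, 7.5) contributes a regular 8-gon of circumradius 5; After the difference (first − rest): starting from the 4.5×15 cube, the r=6 cylinder at (14, 13.5) misses the remaining region (no effect); the r=5 cylinder at (12, 7.5) misses the remaining region (no effect) — 1 connected region. The outline is a single polygon with 4 vertices. Extrusion per mm of travel: 0.4 × 0.15 / (π × 0.875²) = 0.024945. Accumulating E over each segment gives final E = 0.9729.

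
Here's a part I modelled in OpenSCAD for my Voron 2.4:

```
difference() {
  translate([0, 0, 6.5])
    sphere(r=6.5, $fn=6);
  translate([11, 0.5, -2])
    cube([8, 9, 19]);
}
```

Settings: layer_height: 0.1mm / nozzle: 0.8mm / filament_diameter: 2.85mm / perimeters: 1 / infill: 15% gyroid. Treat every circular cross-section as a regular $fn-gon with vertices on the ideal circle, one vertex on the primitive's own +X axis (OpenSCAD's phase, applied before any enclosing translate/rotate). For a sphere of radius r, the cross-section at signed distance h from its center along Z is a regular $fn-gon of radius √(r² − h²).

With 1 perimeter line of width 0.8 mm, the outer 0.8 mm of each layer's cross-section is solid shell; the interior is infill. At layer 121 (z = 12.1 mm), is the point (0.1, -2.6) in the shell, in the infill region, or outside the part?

shell

At z = 12.1 mm: the r=6.5 sphere contributes a regular 6-gon of circumradius √(6.5²−5.6²) = 3.300; the cube at (11, 0.5) is present — its section is the full 8×9 rectangle; Subtracting the remaining from the first: starting from the r=6.5 sphere, the 8×9 cube at (11, 0.5) misses the remaining region (no effect) — 1 connected region. Overall, the cross-section is a single solid region. The nearest boundary edge runs (1.65, -2.86)→(-1.65, -2.86); distance from the point to it = 0.26 mm. The point is inside the cross-section, 0.26 mm from the nearest boundary — within the 0.8 mm shell band (1 × 0.8).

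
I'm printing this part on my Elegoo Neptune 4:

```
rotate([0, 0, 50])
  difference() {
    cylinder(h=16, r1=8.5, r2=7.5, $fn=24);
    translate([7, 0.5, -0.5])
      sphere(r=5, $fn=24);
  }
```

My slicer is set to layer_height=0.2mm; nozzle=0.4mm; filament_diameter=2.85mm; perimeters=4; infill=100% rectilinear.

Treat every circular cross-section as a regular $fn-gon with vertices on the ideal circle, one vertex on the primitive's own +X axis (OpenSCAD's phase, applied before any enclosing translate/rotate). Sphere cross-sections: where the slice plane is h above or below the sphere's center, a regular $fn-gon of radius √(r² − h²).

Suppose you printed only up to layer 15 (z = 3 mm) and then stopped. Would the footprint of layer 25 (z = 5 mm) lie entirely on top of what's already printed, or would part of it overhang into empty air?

part overhangs

Compare the two slices. At z = 3: the cone (r1=8.5→r2=7.5) has section circumradius 8.312 here — a regular 24-gon (area = (24/2)·8.312²·sin(360°/24) = 214.61 mm²); the sphere at (7, 0.5): section is a regular 24-gon, circumradius = √(r²−h²) = √(5²−3.5²) = 3.571 (area = (24/2)·3.571²·sin(360°/24) = 39.60 mm²); Subtracting the remaining from the first: starting from the cone (214.61 mm²), the r=5 sphere at (7, 0.5) partially overlaps it — only the 26.79 mm² overlap (of its 39.60 mm²) is removed, clipping the outline — area = 187.82 mm²; (rotated 50° about Z; rotation is an isometry so areas/perimeters/island counts are preserved). At z = 5: the cone contributes a regular 24-gon of circumradius 8.188 (interpolated between r1=8.5 and r2=7.5 at t=0.312) (area = (24/2)·8.188²·sin(360°/24) = 208.20 mm²); the sphere at (7, 0.5) does not reach this height (|z−center|=5.500 > r=5); Taking the first minus the rest: none of the subtracted shapes is present at this height, so the cone is unchanged — area = 208.20 mm²; (whole slice rotated 50° about Z — lengths, areas and connectivity unchanged). Checking containment: at z = 5 the cross-section extends beyond the z = 3 cross-section by about 25.88 mm².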